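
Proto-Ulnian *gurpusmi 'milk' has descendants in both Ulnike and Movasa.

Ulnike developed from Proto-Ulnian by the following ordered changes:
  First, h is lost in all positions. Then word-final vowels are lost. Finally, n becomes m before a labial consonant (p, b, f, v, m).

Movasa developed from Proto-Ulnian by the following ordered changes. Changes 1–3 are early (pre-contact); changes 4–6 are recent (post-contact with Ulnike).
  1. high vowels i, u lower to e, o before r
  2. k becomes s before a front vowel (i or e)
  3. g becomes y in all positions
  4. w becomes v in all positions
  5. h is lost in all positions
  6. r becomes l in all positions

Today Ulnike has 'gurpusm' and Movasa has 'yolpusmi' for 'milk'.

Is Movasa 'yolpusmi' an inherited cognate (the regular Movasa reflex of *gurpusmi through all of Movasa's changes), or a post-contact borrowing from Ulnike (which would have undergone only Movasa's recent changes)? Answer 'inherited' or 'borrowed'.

inherited

If inherited, *gurpusmi would pass through all of Movasa's changes:
Movasa: *gurpusmi
  gurpusmi → gorpusmi   [pre-rhotic lowering]
  gorpusmi (rule 2 does not apply)
  gorpusmi → yorpusmi   [unconditioned shift]
  yorpusmi (rule 4 does not apply)
  yorpusmi (rule 5 does not apply)
  yorpusmi → yolpusmi   [unconditioned shift]
  giving Movasa yolpusmi.
If borrowed from Ulnike 'gurpusm' after the early changes, it would undergo only the recent ones:
  rule 4 (unconditioned shift): no change (gurpusm)
  rule 5 (h-loss): no change (gurpusm)
  rule 6 (unconditioned shift): gurpusm → gulpusm
  ⇒ as a loan: gulpusm
Movasa 'yolpusmi' matches the inherited outcome exactly, so it is an inherited cognate, not a loan.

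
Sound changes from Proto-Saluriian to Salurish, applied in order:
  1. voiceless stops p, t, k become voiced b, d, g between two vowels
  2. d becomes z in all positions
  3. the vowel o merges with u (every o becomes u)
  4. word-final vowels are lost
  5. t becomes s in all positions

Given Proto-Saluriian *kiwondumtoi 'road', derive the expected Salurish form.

Salurish: *kiwondumtoi
  kiwondumtoi (rule 1 does not apply)
  kiwondumtoi → kiwonzumtoi   [unconditioned shift]
  kiwonzumtoi → kiwunzumtui   [vowel merger]
  kiwunzumtui → kiwunzumtu   [apocope]
  kiwunzumtu → kiwunzumsu   [unconditioned shift]
  giving Salurish kiwunzumsu.

kiwunzumsu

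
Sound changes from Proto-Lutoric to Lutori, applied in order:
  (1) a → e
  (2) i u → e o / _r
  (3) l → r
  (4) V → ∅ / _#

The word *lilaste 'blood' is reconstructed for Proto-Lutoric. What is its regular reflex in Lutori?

Lutori: start from *lilaste.
  rule 1 (vowel merger): lilaste → lileste
  rule 2: no change — lileste
  rule 3 (unconditioned shift): lileste → rireste
  rule 4 (apocope): rireste → rirest
  ⇒ Lutori rirest

rirest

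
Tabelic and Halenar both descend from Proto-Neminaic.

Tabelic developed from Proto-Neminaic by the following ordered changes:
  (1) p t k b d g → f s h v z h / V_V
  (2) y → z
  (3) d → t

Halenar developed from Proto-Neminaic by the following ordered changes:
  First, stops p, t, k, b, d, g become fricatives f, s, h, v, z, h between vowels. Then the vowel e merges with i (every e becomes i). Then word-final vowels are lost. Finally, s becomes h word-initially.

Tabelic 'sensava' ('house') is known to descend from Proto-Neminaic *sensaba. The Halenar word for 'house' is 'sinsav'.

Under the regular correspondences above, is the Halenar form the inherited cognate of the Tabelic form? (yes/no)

no

Derive the expected Halenar reflex of *sensaba:
Halenar: start from *sensaba.
  rule 1 (intervocalic lenition): sensaba → sensava
  rule 2 (vowel merger): sensava → sinsava
  rule 3 (apocope): sinsava → sinsav
  rule 4 (debuccalisation): sinsav → hinsav
  ⇒ Halenar hinsav
The regular Halenar reflex would be 'hinsav', but the attested form is 'sinsav'. The correspondence is irregular, so they are not cognates (the Halenar form has a different source).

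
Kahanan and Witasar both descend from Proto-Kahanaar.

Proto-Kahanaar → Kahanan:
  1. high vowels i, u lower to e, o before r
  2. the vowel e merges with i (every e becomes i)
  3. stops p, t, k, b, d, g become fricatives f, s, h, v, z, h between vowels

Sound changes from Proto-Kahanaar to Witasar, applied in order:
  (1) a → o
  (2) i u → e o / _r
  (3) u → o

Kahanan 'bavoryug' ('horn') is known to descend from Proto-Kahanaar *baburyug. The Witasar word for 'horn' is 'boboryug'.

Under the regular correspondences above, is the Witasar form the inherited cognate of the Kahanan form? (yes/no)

Derive the expected Witasar reflex of *baburyug:
Witasar: *baburyug
  baburyug → boburyug   [vowel merger]
  boburyug → boboryug   [pre-rhotic lowering]
  boboryug → boboryog   [vowel merger]
  giving Witasar boboryog.
The regular Witasar reflex would be 'boboryog', but the attested form is 'boboryug'. The correspondence is irregular, so they are not cognates (the Witasar form has a different source).

no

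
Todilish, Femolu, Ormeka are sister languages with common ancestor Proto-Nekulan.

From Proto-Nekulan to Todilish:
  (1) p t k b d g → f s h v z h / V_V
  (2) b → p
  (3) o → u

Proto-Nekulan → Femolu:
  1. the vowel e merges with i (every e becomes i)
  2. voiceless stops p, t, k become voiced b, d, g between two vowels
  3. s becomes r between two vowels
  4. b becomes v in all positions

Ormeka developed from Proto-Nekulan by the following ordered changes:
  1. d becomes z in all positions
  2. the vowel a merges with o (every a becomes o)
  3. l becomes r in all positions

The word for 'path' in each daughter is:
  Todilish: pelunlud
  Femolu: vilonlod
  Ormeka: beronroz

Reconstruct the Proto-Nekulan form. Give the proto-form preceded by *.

*belonlod

Position 2: Todilish has e, Femolu has i, Ormeka has e. Todilish preserves e here (none of its changes turn any other segment into e), so the proto-segment is *e.
Position 7: Todilish has u, Femolu has o, Ormeka has o. Femolu preserves o here (none of its changes turn any other segment into o), so the proto-segment is *o.
Position 3: Todilish has l, Femolu has l, Ormeka has r. Todilish preserves l here (none of its changes turn any other segment into l), so the proto-segment is *l.
Verify the candidate proto-form against each daughter:
Todilish: *belonlod
  belonlod (rule 1 does not apply)
  belonlod → pelonlod   [unconditioned shift]
  pelonlod → pelunlud   [vowel merger]
  giving Todilish pelunlud.
Femolu: start from *belonlod.
  rule 1 (vowel merger): belonlod → bilonlod
  rule 2: no change — bilonlod
  rule 3: no change — bilonlod
  rule 4 (unconditioned shift): bilonlod → vilonlod
  ⇒ Femolu vilonlod
Ormeka: *belonlod
  belonlod → belonloz   [unconditioned shift]
  belonloz (rule 2 does not apply)
  belonloz → beronroz   [unconditioned shift]
  giving Ormeka beronroz.
No other proto-form is consistent with every reflex, so the reconstruction is *belonlod.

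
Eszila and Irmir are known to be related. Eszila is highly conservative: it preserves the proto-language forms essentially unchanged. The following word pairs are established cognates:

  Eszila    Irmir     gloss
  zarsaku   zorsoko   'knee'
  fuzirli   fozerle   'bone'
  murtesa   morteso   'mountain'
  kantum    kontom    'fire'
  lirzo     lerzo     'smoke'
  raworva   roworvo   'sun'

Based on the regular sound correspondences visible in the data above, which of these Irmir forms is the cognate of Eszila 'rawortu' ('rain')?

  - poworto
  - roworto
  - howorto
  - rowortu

zarsaku ~ zorsoko, raworva ~ roworvo — Eszila a corresponds to Irmir o after a consonant, before a consonant other than r, m, n, p, b, f, v.
zarsaku ~ zorsoko — Eszila u corresponds to Irmir o word-finally.
Applying these to Eszila 'rawortu':
  rawortu → rowortu   (a→o after a consonant, before a consonant other than r, m, n, p, b, f, v)
  rowortu → roworto   (u→o word-finally)
So the Irmir cognate is 'roworto'.

roworto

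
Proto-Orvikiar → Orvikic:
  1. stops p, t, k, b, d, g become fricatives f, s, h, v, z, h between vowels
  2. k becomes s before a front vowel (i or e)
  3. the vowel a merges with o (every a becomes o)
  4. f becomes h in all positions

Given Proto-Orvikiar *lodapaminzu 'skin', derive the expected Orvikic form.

Orvikic: *lodapaminzu
  lodapaminzu → lozafaminzu   [intervocalic lenition]
  lozafaminzu (rule 2 does not apply)
  lozafaminzu → lozofominzu   [vowel merger]
  lozofominzu → lozohominzu   [unconditioned shift]
  giving Orvikic lozohominzu.

lozohominzu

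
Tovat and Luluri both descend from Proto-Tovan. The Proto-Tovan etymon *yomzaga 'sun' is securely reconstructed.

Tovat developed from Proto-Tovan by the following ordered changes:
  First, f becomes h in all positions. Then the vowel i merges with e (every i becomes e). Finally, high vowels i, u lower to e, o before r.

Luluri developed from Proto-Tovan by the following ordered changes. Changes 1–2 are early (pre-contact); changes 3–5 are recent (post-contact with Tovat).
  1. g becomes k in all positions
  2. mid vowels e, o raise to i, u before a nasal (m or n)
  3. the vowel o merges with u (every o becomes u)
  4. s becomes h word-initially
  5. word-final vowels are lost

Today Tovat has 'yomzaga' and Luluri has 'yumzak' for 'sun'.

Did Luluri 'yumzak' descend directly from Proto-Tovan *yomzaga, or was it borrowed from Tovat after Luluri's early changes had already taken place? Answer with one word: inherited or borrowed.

inherited

If inherited, *yomzaga would pass through all of Luluri's changes:
Luluri: *yomzaga
  yomzaga → yomzaka   [unconditioned shift]
  yomzaka → yumzaka   [pre-nasal raising]
  yumzaka (rule 3 does not apply)
  yumzaka (rule 4 does not apply)
  yumzaka → yumzak   [apocope]
  giving Luluri yumzak.
If borrowed from Tovat 'yomzaga' after the early changes, it would undergo only the recent ones:
  rule 3 (vowel merger): yomzaga → yumzaga
  rule 4 (debuccalisation): no change (yumzaga)
  rule 5 (apocope): yumzaga → yumzag
  ⇒ as a loan: yumzag
Luluri 'yumzak' matches the inherited outcome exactly, so it is an inherited cognate, not a loan.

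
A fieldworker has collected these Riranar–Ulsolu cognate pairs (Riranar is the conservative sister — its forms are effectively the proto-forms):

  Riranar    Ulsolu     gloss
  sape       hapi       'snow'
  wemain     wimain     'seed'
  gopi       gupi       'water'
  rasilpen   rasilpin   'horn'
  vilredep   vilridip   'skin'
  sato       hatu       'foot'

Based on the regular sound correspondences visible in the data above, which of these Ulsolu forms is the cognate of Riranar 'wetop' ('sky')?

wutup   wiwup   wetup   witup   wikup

vilredep ~ vilridip — Riranar e corresponds to Ulsolu i after a consonant, before a consonant other than r, m, n, p, b, f, v.
gopi ~ gupi — Riranar o corresponds to Ulsolu u after a consonant, before a labial obstruent.
Applying these to Riranar 'wetop':
  wetop → witop   (e→i after a consonant, before a consonant other than r, m, n, p, b, f, v)
  witop → witup   (o→u after a consonant, before a labial obstruent)
So the Ulsolu cognate is 'witup'.

witup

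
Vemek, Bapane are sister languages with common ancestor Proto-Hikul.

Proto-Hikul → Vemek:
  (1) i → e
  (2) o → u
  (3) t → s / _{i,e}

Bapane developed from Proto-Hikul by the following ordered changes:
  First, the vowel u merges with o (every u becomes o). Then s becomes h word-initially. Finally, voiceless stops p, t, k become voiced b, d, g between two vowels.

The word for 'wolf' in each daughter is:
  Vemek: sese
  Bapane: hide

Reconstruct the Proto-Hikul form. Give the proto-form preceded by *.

Position 3: Vemek has s, Bapane has d. Taking the neighbouring segments as reconstructed: Vemek s could go back to *t or *s; Bapane d could go back to *t or *d — the one source consistent with every daughter is *t.
Position 2: Vemek has e, Bapane has i. Bapane preserves i here (none of its changes turn any other segment into i), so the proto-segment is *i.
Position 1: Vemek has s, Bapane has h. Taking the neighbouring segments as reconstructed: Vemek s could go back to *t or *s; Bapane h could go back to *s or *h — the one source consistent with every daughter is *s.
Verify the candidate proto-form against each daughter:
Vemek: *site > sete > sese  (by vowel merger, palatalisation)
Bapane: start from *site.
  rule 1: no change — site
  rule 2 (debuccalisation): site → hite
  rule 3 (intervocalic voicing): hite → hide
  ⇒ Bapane hide
*site is the unique common source.

*site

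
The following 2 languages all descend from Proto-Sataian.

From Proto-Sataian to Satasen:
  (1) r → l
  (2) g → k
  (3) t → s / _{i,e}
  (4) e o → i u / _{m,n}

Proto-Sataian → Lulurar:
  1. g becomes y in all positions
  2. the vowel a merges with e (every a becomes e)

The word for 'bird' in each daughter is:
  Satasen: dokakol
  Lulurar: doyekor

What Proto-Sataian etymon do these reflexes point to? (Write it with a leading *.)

Position 3: Satasen has k, Lulurar has y. Taking the neighbouring segments as reconstructed: Satasen k could go back to *k or *g; Lulurar y could go back to *g or *y — the one source consistent with every daughter is *g.
Position 7: Satasen has l, Lulurar has r. Lulurar preserves r here (none of its changes turn any other segment into r), so the proto-segment is *r.
Verify the candidate proto-form against each daughter:
Satasen: *dogakor > dogakol > dokakol  (by unconditioned shift, unconditioned shift)
Lulurar: start from *dogakor.
  rule 1 (unconditioned shift): dogakor → doyakor
  rule 2 (vowel merger): doyakor → doyekor
  ⇒ Lulurar doyekor
No other proto-form is consistent with every reflex, so the reconstruction is *dogakor.

*dogakor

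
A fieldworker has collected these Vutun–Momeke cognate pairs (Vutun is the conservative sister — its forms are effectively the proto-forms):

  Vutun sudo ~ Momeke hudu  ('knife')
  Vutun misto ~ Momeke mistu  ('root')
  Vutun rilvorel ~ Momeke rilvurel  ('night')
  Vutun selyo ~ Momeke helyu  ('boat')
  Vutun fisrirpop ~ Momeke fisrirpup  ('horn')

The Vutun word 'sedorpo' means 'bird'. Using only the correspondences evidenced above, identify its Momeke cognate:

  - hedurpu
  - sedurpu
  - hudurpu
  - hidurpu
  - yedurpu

selyo ~ helyu — Vutun s corresponds to Momeke h word-initially before a front vowel.
rilvorel ~ rilvurel — Vutun o corresponds to Momeke u after a consonant, before r.
sudo ~ hudu, misto ~ mistu — Vutun o corresponds to Momeke u word-finally.
Applying these to Vutun 'sedorpo':
  sedorpo → hedorpo   (s→h word-initially before a front vowel)
  hedorpo → hedurpo   (o→u after a consonant, before r)
  hedurpo → hedurpu   (o→u word-finally)
So the Momeke cognate is 'hedurpu'.

hedurpu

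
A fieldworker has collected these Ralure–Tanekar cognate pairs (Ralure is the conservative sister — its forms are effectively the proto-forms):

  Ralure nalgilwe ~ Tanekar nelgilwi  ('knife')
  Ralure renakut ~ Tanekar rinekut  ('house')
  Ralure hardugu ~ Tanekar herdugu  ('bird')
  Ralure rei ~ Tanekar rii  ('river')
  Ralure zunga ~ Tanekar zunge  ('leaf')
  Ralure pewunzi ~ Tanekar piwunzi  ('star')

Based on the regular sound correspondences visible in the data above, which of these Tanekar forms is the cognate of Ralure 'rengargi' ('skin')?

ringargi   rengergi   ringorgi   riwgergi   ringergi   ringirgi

ringergi

renakut ~ rinekut — Ralure e corresponds to Tanekar i after a consonant, before a nasal.
hardugu ~ herdugu — Ralure a corresponds to Tanekar e after a consonant, before r.
Applying these to Ralure 'rengargi':
  rengargi → ringargi   (e→i after a consonant, before a nasal)
  ringargi → ringergi   (a→e after a consonant, before r)
So the Tanekar cognate is 'ringergi'.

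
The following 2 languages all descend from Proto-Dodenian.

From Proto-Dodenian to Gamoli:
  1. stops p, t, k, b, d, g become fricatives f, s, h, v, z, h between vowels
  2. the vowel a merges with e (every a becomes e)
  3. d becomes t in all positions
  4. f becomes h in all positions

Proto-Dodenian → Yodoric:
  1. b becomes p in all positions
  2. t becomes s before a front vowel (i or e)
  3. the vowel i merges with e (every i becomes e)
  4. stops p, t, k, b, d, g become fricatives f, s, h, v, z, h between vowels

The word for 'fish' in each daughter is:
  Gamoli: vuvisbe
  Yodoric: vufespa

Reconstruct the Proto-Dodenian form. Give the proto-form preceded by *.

Position 6: Gamoli has b, Yodoric has p. Gamoli preserves b here (none of its changes turn any other segment into b), so the proto-segment is *b.
Position 4: Gamoli has i, Yodoric has e. Gamoli preserves i here (none of its changes turn any other segment into i), so the proto-segment is *i.
Position 3: Gamoli has v, Yodoric has f. Taking the neighbouring segments as reconstructed: Gamoli v could go back to *b or *v; Yodoric f could go back to *p or *b or *f — the one source consistent with every daughter is *b.
This points to *vubisba. Verify forward in each daughter:
Gamoli: *vubisba
  vubisba → vuvisba   [intervocalic lenition]
  vuvisba → vuvisbe   [vowel merger]
  vuvisbe (rule 3 does not apply)
  vuvisbe (rule 4 does not apply)
  giving Gamoli vuvisbe.
Yodoric: *vubisba
  vubisba → vupispa   [unconditioned shift]
  vupispa (rule 2 does not apply)
  vupispa → vupespa   [vowel merger]
  vupespa → vufespa   [intervocalic lenition]
  giving Yodoric vufespa.
*vubisba is the unique common source.

*vubisba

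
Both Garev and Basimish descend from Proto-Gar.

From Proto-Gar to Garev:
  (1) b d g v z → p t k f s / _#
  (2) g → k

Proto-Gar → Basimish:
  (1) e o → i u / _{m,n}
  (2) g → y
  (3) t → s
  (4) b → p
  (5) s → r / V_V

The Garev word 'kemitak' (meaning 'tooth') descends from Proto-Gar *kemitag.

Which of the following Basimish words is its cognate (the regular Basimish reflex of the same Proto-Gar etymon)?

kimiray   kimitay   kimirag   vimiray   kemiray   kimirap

Basimish: start from *kemitag.
  rule 1 (pre-nasal raising): kemitag → kimitag
  rule 2 (unconditioned shift): kimitag → kimitay
  rule 3 (unconditioned shift): kimitay → kimisay
  rule 4: no change — kimisay
  rule 5 (rhotacism): kimisay → kimiray
  ⇒ Basimish kimiray
Among the options, 'kimiray' alone shows every Basimish change applied in order.

kimiray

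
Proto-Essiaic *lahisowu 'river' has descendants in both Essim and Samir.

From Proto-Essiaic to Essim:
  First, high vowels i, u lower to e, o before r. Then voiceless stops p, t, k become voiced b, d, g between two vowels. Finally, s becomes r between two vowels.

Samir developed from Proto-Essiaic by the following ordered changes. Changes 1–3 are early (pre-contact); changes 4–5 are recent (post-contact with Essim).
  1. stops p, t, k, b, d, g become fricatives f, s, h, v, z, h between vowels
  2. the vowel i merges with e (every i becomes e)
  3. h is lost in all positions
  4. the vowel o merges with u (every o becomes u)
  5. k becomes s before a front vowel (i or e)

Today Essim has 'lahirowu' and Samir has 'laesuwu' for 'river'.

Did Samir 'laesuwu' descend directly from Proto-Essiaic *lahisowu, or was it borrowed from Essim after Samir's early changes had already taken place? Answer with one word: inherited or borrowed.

inherited

If inherited, *lahisowu would pass through all of Samir's changes:
Samir: *lahisowu
  lahisowu (rule 1 does not apply)
  lahisowu → lahesowu   [vowel merger]
  lahesowu → laesowu   [h-loss]
  laesowu → laesuwu   [vowel merger]
  laesuwu (rule 5 does not apply)
  giving Samir laesuwu.
If borrowed from Essim 'lahirowu' after the early changes, it would undergo only the recent ones:
  rule 4 (vowel merger): lahirowu → lahiruwu
  rule 5 (palatalisation): no change (lahiruwu)
  ⇒ as a loan: lahiruwu
Samir 'laesuwu' matches the inherited outcome exactly, so it is an inherited cognate, not a loan.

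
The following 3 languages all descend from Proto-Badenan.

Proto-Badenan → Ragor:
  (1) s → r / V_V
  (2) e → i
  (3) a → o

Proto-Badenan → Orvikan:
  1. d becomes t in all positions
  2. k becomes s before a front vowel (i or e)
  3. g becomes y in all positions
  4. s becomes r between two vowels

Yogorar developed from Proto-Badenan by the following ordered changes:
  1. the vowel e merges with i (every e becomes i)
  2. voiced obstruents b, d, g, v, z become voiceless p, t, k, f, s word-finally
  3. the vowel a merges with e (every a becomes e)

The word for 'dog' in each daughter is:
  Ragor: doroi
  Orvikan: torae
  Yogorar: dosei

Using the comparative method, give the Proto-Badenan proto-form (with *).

*dosae

Position 4: Ragor has o, Orvikan has a, Yogorar has e. Orvikan preserves a here (none of its changes turn any other segment into a), so the proto-segment is *a.
Position 5: Ragor has i, Orvikan has e, Yogorar has i. Orvikan preserves e here (none of its changes turn any other segment into e), so the proto-segment is *e.
Continuing position by position gives *dosae; check it forward:
Ragor: start from *dosae.
  rule 1 (rhotacism): dosae → dorae
  rule 2 (vowel merger): dorae → dorai
  rule 3 (vowel merger): dorai → doroi
  ⇒ Ragor doroi
Orvikan: start from *dosae.
  rule 1 (unconditioned shift): dosae → tosae
  rule 2: no change — tosae
  rule 3: no change — tosae
  rule 4 (rhotacism): tosae → torae
  ⇒ Orvikan torae
Yogorar: *dosae > dosai > dosei  (by vowel merger, vowel merger)
No other proto-form is consistent with every reflex, so the reconstruction is *dosae.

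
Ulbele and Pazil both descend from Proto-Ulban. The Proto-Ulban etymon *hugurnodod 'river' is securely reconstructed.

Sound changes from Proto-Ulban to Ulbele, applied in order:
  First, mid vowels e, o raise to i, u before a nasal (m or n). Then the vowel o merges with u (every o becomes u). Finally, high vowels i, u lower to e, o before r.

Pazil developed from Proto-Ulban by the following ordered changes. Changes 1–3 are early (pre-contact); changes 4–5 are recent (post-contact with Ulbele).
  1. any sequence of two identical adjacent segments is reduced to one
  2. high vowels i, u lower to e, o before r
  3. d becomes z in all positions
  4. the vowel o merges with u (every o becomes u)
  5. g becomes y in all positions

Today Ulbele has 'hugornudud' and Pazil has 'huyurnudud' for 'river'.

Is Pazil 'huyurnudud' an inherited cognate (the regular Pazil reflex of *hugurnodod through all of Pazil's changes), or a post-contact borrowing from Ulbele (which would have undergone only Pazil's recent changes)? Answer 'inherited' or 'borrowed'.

borrowed

If inherited, *hugurnodod would pass through all of Pazil's changes:
Pazil: *hugurnodod > hugornodod > hugornozoz > hugurnuzuz > huyurnuzuz  (by pre-rhotic lowering, unconditioned shift, vowel merger, unconditioned shift)
If borrowed from Ulbele 'hugornudud' after the early changes, it would undergo only the recent ones:
  rule 4 (vowel merger): hugornudud → hugurnudud
  rule 5 (unconditioned shift): hugurnudud → huyurnudud
  ⇒ as a loan: huyurnudud
Pazil 'huyurnudud' matches the loan outcome 'huyurnudud', not the inherited 'huyurnuzuz' — it skipped the early Pazil changes, so it was borrowed from Ulbele.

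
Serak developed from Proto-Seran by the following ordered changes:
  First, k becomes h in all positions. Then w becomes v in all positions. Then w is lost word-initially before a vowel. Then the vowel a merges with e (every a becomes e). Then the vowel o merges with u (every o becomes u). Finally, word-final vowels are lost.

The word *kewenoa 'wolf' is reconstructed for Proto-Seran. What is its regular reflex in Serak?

hevenu

Serak: start from *kewenoa.
  rule 1 (unconditioned shift): kewenoa → hewenoa
  rule 2 (unconditioned shift): hewenoa → hevenoa
  rule 3: no change — hevenoa
  rule 4 (vowel merger): hevenoa → hevenoe
  rule 5 (vowel merger): hevenoe → hevenue
  rule 6 (apocope): hevenue → hevenu
  ⇒ Serak hevenu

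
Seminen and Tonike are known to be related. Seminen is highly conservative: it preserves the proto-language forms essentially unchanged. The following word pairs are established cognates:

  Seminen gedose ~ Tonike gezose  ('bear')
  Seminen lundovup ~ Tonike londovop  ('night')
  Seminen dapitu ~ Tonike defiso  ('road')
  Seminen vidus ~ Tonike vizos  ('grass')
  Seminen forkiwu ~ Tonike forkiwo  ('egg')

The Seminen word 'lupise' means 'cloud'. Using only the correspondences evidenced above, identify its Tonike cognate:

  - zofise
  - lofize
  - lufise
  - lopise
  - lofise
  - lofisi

lundovup ~ londovop — Seminen u corresponds to Tonike o after a consonant, before a labial obstruent.
dapitu ~ defiso — Seminen p corresponds to Tonike f between vowels (before a front vowel).
Applying these to Seminen 'lupise':
  lupise → lopise   (u→o after a consonant, before a labial obstruent)
  lopise → lofise   (p→f between vowels (before a front vowel))
So the Tonike cognate is 'lofise'.

lofise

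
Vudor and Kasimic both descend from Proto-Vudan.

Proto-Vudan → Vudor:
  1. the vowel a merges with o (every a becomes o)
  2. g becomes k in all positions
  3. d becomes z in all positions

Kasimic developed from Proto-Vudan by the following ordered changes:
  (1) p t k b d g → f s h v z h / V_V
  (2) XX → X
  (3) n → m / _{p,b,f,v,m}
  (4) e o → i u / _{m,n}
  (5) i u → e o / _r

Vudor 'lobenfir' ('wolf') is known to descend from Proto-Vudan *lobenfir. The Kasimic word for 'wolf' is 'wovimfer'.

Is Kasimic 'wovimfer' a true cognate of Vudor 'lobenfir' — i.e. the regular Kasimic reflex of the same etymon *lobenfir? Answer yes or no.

Derive the expected Kasimic reflex of *lobenfir:
Kasimic: start from *lobenfir.
  rule 1 (intervocalic lenition): lobenfir → lovenfir
  rule 2: no change — lovenfir
  rule 3 (nasal place assimilation): lovenfir → lovemfir
  rule 4 (pre-nasal raising): lovemfir → lovimfir
  rule 5 (pre-rhotic lowering): lovimfir → lovimfer
  ⇒ Kasimic lovimfer
The regular Kasimic reflex would be 'lovimfer', but the attested form is 'wovimfer'. The correspondence is irregular, so they are not cognates (the Kasimic form has a different source).

no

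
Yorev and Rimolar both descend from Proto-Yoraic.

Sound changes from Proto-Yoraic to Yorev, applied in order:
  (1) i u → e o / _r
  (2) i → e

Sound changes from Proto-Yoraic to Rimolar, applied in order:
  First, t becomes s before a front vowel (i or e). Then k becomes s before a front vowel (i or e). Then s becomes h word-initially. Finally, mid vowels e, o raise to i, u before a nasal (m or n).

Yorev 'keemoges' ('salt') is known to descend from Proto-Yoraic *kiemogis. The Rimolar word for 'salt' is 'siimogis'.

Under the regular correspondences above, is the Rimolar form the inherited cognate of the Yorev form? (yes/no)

no

Derive the expected Rimolar reflex of *kiemogis:
Rimolar: start from *kiemogis.
  rule 1: no change — kiemogis
  rule 2 (palatalisation): kiemogis → siemogis
  rule 3 (debuccalisation): siemogis → hiemogis
  rule 4 (pre-nasal raising): hiemogis → hiimogis
  ⇒ Rimolar hiimogis
The regular Rimolar reflex would be 'hiimogis', but the attested form is 'siimogis'. The correspondence is irregular, so they are not cognates (the Rimolar form has a different source).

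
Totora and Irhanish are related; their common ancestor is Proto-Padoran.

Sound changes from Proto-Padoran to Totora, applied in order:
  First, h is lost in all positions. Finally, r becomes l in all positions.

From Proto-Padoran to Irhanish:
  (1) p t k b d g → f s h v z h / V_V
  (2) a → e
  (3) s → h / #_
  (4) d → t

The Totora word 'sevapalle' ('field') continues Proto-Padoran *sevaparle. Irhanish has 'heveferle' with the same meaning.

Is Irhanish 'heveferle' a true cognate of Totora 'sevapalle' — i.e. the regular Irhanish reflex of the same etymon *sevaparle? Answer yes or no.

yes

Derive the expected Irhanish reflex of *sevaparle:
Irhanish: *sevaparle > sevafarle > seveferle > heveferle  (by intervocalic lenition, vowel merger, debuccalisation)
Irhanish 'heveferle' matches the regular reflex exactly, so the pair is cognate.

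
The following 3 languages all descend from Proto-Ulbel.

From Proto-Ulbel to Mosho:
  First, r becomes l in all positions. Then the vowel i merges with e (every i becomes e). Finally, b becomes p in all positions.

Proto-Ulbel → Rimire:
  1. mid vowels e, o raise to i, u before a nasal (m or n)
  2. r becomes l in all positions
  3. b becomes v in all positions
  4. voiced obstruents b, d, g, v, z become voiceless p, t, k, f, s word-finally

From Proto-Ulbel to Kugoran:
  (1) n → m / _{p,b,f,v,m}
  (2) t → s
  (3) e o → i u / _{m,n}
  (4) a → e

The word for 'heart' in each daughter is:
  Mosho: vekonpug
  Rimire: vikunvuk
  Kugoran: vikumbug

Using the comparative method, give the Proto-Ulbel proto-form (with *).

*vikonbug

Position 4: Mosho has o, Rimire has u, Kugoran has u. Mosho preserves o here (none of its changes turn any other segment into o), so the proto-segment is *o.
Position 6: Mosho has p, Rimire has v, Kugoran has b. Kugoran preserves b here (none of its changes turn any other segment into b), so the proto-segment is *b.
This points to *vikonbug. Verify forward in each daughter:
Mosho: *vikonbug
  vikonbug (rule 1 does not apply)
  vikonbug → vekonbug   [vowel merger]
  vekonbug → vekonpug   [unconditioned shift]
  giving Mosho vekonpug.
Rimire: *vikonbug > vikunbug > vikunvug > vikunvuk  (by pre-nasal raising, unconditioned shift, final devoicing)
Kugoran: start from *vikonbug.
  rule 1 (nasal place assimilation): vikonbug → vikombug
  rule 2: no change — vikombug
  rule 3 (pre-nasal raising): vikombug → vikumbug
  rule 4: no change — vikumbug
  ⇒ Kugoran vikumbug
*vikonbug is the unique common source.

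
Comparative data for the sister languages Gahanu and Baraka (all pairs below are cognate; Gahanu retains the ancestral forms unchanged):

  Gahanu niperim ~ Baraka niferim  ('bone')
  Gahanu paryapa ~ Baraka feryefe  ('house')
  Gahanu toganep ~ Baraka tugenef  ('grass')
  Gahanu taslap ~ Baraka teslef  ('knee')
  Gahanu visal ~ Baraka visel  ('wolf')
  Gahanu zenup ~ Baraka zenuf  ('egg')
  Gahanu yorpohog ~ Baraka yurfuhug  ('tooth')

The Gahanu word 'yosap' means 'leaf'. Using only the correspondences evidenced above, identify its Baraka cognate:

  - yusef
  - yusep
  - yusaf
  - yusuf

yusef

toganep ~ tugenef, yorpohog ~ yurfuhug — Gahanu o corresponds to Baraka u after a consonant, before a consonant other than r, m, n, p, b, f, v.
paryapa ~ feryefe, taslap ~ teslef — Gahanu a corresponds to Baraka e after a consonant, before a labial obstruent.
toganep ~ tugenef, taslap ~ teslef — Gahanu p corresponds to Baraka f word-finally.
Applying these to Gahanu 'yosap':
  yosap → yusap   (o→u after a consonant, before a consonant other than r, m, n, p, b, f, v)
  yusap → yusep   (a→e after a consonant, before a labial obstruent)
  yusep → yusef   (p→f word-finally)
So the Baraka cognate is 'yusef'.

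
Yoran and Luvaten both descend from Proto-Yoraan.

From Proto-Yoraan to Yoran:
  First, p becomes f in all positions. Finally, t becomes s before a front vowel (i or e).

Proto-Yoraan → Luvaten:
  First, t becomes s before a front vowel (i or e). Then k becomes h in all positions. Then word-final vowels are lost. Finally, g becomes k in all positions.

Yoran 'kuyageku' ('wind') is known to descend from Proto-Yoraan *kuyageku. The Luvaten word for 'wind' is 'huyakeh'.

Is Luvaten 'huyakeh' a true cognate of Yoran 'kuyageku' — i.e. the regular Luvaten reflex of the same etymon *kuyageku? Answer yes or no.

Derive the expected Luvaten reflex of *kuyageku:
Luvaten: *kuyageku
  kuyageku (rule 1 does not apply)
  kuyageku → huyagehu   [unconditioned shift]
  huyagehu → huyageh   [apocope]
  huyageh → huyakeh   [unconditioned shift]
  giving Luvaten huyakeh.
Luvaten 'huyakeh' matches the regular reflex exactly, so the pair is cognate.

yes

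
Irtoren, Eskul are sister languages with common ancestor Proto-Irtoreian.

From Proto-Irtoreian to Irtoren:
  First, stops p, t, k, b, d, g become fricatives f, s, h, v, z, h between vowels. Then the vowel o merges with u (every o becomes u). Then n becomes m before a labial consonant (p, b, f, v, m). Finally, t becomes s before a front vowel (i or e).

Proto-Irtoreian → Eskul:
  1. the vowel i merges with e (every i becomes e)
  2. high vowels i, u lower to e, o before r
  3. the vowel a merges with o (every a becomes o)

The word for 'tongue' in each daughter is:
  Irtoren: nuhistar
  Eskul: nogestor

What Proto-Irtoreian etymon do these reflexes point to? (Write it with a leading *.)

*nogistar

Position 4: Irtoren has i, Eskul has e. Irtoren preserves i here (none of its changes turn any other segment into i), so the proto-segment is *i.
Position 2: Irtoren has u, Eskul has o. Taking the neighbouring segments as reconstructed: Irtoren u could go back to *o or *u; Eskul o could go back to *a or *o — the one source consistent with every daughter is *o.
Verify the candidate proto-form against each daughter:
Irtoren: *nogistar
  nogistar → nohistar   [intervocalic lenition]
  nohistar → nuhistar   [vowel merger]
  nuhistar (rule 3 does not apply)
  nuhistar (rule 4 does not apply)
  giving Irtoren nuhistar.
Eskul: *nogistar > nogestar > nogestor  (by vowel merger, vowel merger)
No other proto-form is consistent with every reflex, so the reconstruction is *nogistar.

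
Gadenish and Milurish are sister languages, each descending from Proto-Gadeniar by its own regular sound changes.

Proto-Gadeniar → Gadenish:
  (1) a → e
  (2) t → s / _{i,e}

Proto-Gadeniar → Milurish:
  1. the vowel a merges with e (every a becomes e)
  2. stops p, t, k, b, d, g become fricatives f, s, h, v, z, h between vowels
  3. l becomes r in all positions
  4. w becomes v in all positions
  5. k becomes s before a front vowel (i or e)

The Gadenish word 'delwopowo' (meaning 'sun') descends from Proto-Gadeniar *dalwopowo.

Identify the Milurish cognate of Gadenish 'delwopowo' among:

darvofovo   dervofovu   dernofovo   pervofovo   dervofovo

dervofovo

Milurish: start from *dalwopowo.
  rule 1 (vowel merger): dalwopowo → delwopowo
  rule 2 (intervocalic lenition): delwopowo → delwofowo
  rule 3 (unconditioned shift): delwofowo → derwofowo
  rule 4 (unconditioned shift): derwofowo → dervofovo
  rule 5: no change — dervofovo
  ⇒ Milurish dervofovo
Among the options, 'dervofovo' alone shows every Milurish change applied in order.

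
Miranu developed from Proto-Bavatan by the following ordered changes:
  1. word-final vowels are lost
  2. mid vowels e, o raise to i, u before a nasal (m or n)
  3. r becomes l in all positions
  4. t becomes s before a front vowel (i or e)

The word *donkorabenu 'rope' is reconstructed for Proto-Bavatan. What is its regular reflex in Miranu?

dunkolabin

Miranu: start from *donkorabenu.
  rule 1 (apocope): donkorabenu → donkoraben
  rule 2 (pre-nasal raising): donkoraben → dunkorabin
  rule 3 (unconditioned shift): dunkorabin → dunkolabin
  rule 4: no change — dunkolabin
  ⇒ Miranu dunkolabin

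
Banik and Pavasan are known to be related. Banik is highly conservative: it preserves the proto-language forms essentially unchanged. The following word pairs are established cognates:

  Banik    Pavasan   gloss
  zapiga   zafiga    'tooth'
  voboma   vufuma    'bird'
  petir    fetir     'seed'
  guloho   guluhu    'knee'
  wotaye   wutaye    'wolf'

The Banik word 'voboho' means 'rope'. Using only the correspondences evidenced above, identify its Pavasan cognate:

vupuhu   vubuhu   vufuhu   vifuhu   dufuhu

voboma ~ vufuma — Banik o corresponds to Pavasan u after a consonant, before a labial obstruent.
voboma ~ vufuma — Banik b corresponds to Pavasan f between vowels (before a back vowel).
guloho ~ guluhu, wotaye ~ wutaye — Banik o corresponds to Pavasan u after a consonant, before a consonant other than r, m, n, p, b, f, v.
guloho ~ guluhu — Banik o corresponds to Pavasan u word-finally.
Applying these to Banik 'voboho':
  voboho → vuboho   (o→u after a consonant, before a labial obstruent)
  vuboho → vufoho   (b→f between vowels (before a back vowel))
  vufoho → vufuho   (o→u after a consonant, before a consonant other than r, m, n, p, b, f, v)
  vufuho → vufuhu   (o→u word-finally)
So the Pavasan cognate is 'vufuhu'.

vufuhu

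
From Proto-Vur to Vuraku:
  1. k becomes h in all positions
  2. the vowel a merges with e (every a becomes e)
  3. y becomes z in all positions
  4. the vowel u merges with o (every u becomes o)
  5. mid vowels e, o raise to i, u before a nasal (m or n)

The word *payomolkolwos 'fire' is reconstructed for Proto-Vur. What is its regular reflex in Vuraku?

Vuraku: *payomolkolwos > payomolholwos > peyomolholwos > pezomolholwos > pezumolholwos  (by unconditioned shift, vowel merger, unconditioned shift, pre-nasal raising)

pezumolholwos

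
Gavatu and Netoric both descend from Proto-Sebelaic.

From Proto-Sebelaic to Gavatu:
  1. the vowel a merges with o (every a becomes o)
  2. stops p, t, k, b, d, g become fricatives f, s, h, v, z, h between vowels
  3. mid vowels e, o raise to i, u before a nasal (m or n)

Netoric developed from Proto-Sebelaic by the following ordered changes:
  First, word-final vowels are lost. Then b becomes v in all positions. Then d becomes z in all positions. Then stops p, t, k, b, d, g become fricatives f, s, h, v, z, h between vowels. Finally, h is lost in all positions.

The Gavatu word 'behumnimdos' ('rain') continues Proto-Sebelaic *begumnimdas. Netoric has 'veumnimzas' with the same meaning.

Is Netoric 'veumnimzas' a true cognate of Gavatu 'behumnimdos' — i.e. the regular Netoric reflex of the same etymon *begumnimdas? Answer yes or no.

Derive the expected Netoric reflex of *begumnimdas:
Netoric: *begumnimdas > vegumnimdas > vegumnimzas > vehumnimzas > veumnimzas  (by unconditioned shift, unconditioned shift, intervocalic lenition, h-loss)
Netoric 'veumnimzas' matches the regular reflex exactly, so the pair is cognate.

yes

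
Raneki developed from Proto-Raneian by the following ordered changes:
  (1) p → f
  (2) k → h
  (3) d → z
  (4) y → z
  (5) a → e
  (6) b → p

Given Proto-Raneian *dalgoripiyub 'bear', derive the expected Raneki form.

Raneki: *dalgoripiyub
  dalgoripiyub → dalgorifiyub   [unconditioned shift]
  dalgorifiyub (rule 2 does not apply)
  dalgorifiyub → zalgorifiyub   [unconditioned shift]
  zalgorifiyub → zalgorifizub   [unconditioned shift]
  zalgorifizub → zelgorifizub   [vowel merger]
  zelgorifizub → zelgorifizup   [unconditioned shift]
  giving Raneki zelgorifizup.

zelgorifizup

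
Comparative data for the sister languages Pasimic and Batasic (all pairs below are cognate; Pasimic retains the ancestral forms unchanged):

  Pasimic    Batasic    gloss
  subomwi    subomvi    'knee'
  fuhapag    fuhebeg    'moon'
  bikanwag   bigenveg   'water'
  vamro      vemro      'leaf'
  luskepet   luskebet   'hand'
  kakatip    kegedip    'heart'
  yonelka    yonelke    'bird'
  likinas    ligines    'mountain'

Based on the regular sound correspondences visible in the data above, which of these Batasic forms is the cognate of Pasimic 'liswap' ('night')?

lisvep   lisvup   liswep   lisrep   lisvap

lisvep

bikanwag ~ bigenveg — Pasimic w corresponds to Batasic v after a consonant, before a back vowel.
fuhapag ~ fuhebeg — Pasimic a corresponds to Batasic e after a consonant, before a labial obstruent.
Applying these to Pasimic 'liswap':
  liswap → lisvap   (w→v after a consonant, before a back vowel)
  lisvap → lisvep   (a→e after a consonant, before a labial obstruent)
So the Batasic cognate is 'lisvep'.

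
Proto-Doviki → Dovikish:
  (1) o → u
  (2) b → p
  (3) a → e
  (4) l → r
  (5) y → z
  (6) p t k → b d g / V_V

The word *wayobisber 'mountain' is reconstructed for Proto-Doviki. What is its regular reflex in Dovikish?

wezubisper

Dovikish: start from *wayobisber.
  rule 1 (vowel merger): wayobisber → wayubisber
  rule 2 (unconditioned shift): wayubisber → wayupisper
  rule 3 (vowel merger): wayupisper → weyupisper
  rule 4: no change — weyupisper
  rule 5 (unconditioned shift): weyupisper → wezupisper
  rule 6 (intervocalic voicing): wezupisper → wezubisper
  ⇒ Dovikish wezubisper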